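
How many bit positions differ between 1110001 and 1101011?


XOR: 0011010
Count of 1s: 3

3


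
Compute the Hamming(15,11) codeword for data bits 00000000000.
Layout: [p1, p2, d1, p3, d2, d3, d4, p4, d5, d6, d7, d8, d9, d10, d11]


Parity bits: p1=0, p2=0, p3=0, p4=0

000000000000000


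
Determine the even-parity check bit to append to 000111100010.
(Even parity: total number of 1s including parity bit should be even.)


Number of 1s in data: 5
Parity bit: 1

1


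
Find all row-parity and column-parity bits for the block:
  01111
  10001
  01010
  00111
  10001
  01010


Row parities: 000100
Column parities: 01000

Row P: 000100, Col P: 01000, Corner: 1


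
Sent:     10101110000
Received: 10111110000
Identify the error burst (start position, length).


XOR: 00010000000

Burst at position 3, length 1


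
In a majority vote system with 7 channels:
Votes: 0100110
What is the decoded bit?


Ones: 3 out of 7
Threshold: 4

0 (3/7 voted 1)


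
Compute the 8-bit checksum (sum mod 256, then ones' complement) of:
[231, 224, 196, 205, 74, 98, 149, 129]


Sum = 1306 mod 256 = 26
Complement = 229

229


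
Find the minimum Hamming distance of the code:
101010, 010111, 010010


Comparing all pairs, minimum distance: 2
Can detect 1 errors, correct 0 errors

2


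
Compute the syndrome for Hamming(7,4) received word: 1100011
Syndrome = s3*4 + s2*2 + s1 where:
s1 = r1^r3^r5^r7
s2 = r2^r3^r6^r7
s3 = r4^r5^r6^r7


s1=0, s2=1, s3=0

Syndrome = 2 (error at position 2)


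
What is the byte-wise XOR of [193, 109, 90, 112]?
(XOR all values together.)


XOR chain: 193 ^ 109 ^ 90 ^ 112 = 134

134


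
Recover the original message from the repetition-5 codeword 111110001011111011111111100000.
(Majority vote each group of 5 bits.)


Groups: 11111, 00010, 11111, 01111, 11111, 00000
Majority votes: 101110

101110


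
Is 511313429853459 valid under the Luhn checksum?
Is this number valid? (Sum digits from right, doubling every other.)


Luhn sum = 70
70 mod 10 = 0

Valid (Luhn sum mod 10 = 0)


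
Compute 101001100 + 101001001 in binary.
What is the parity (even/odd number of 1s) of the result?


101001100 = 332
101001001 = 329
Sum = 661 = 1010010101
1s count = 5

odd parity (5 ones in 1010010101)


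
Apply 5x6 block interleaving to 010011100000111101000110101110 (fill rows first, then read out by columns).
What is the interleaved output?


Matrix:
  010011
  100000
  111101
  000110
  101110
Read columns: 011011010000101001111001110100

011011010000101001111001110100


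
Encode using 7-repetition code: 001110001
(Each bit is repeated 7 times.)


Each bit -> 7 copies

000000000000001111111111111111111110000000000000000000001111111


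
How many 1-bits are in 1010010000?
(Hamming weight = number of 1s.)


Counting 1s in 1010010000

3


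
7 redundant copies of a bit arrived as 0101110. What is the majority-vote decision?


Ones: 4 out of 7
Threshold: 4

1 (4/7 voted 1)


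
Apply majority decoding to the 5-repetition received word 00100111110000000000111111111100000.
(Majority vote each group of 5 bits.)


Groups: 00100, 11111, 00000, 00000, 11111, 11111, 00000
Majority votes: 0100110

0100110


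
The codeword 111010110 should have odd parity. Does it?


Number of 1s: 6

No, parity error (6 ones)


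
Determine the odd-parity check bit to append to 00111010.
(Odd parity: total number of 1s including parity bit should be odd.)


Number of 1s in data: 4
Parity bit: 1

1


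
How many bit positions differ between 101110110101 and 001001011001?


XOR: 100111101100
Count of 1s: 7

7


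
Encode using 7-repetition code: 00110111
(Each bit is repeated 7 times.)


Each bit -> 7 copies

00000000000000111111111111110000000111111111111111111111


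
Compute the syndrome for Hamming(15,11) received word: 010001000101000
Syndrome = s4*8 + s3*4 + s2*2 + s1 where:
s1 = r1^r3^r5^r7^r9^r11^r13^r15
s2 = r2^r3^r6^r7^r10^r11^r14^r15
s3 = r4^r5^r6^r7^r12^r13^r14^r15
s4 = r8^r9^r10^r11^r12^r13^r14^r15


s1=0, s2=1, s3=0, s4=0

Syndrome = 2 (error at position 2)


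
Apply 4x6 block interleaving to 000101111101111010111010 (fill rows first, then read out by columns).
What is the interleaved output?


Matrix:
  000101
  111101
  111010
  111010
Read columns: 011101110111110000111100

011101110111110000111100


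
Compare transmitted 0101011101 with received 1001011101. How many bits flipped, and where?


XOR: 1100000000

2 error(s) at position(s): 0, 1


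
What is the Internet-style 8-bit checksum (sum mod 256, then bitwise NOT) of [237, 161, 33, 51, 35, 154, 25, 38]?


Sum = 734 mod 256 = 222
Complement = 33

33


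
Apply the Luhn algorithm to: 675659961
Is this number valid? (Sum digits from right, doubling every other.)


Luhn sum = 46
46 mod 10 = 6

Invalid (Luhn sum mod 10 = 6)


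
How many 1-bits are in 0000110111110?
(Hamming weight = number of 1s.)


Counting 1s in 0000110111110

7


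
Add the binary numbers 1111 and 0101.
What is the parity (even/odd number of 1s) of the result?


1111 = 15
0101 = 5
Sum = 20 = 10100
1s count = 2

even parity (2 ones in 10100)


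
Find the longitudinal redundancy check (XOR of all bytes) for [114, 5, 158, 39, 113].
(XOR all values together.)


XOR chain: 114 ^ 5 ^ 158 ^ 39 ^ 113 = 191

191


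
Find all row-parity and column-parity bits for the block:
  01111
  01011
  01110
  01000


Row parities: 0111
Column parities: 00010

Row P: 0111, Col P: 00010, Corner: 1


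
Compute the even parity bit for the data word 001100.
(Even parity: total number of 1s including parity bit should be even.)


Number of 1s in data: 2
Parity bit: 0

0


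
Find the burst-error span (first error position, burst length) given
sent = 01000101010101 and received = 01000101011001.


XOR: 00000000001100

Burst at position 10, length 2


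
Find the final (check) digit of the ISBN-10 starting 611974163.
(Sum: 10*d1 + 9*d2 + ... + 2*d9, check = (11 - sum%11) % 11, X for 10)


Weighted sum: 230
230 mod 11 = 10

Check digit: 1


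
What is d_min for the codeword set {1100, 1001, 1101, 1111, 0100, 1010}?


Comparing all pairs, minimum distance: 1
Can detect 0 errors, correct 0 errors

1


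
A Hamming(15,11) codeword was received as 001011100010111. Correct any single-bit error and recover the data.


Syndrome = 0: no error detected

Data: 11110010111 (no errors)


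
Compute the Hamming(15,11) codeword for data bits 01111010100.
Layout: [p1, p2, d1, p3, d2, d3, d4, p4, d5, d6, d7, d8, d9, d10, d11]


Parity bits: p1=1, p2=1, p3=0, p4=1

110011111010100


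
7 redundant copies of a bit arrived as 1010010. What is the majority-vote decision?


Ones: 3 out of 7
Threshold: 4

0 (3/7 voted 1)


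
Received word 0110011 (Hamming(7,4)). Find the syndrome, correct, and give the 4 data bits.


Syndrome = 0: no error detected

Data: 1011 (no errors)


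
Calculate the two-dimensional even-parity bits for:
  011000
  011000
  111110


Row parities: 001
Column parities: 111110

Row P: 001, Col P: 111110, Corner: 1


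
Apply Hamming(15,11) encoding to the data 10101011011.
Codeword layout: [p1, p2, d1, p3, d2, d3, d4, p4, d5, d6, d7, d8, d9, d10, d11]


Parity bits: p1=0, p2=1, p3=0, p4=1

011001011011011


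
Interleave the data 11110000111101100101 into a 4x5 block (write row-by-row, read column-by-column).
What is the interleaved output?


Matrix:
  11110
  00011
  11011
  00101
Read columns: 10101010100111100111

10101010100111100111


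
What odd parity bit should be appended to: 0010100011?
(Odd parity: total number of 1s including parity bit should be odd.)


Number of 1s in data: 4
Parity bit: 1

1


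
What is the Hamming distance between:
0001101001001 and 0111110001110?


XOR: 0110011000111
Count of 1s: 7

7


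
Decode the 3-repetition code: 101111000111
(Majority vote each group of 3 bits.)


Groups: 101, 111, 000, 111
Majority votes: 1101

1101


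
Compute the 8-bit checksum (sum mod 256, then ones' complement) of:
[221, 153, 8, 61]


Sum = 443 mod 256 = 187
Complement = 68

68


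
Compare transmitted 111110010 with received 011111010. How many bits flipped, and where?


XOR: 100001000

2 error(s) at position(s): 0, 5


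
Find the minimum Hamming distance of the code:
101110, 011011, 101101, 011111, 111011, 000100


Comparing all pairs, minimum distance: 1
Can detect 0 errors, correct 0 errors

1


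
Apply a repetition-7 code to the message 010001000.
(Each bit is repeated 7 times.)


Each bit -> 7 copies

000000011111110000000000000000000001111111000000000000000000000


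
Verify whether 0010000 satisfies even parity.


Number of 1s: 1

No, parity error (1 ones)


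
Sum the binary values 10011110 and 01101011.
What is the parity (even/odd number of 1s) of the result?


10011110 = 158
01101011 = 107
Sum = 265 = 100001001
1s count = 3

odd parity (3 ones in 100001001)


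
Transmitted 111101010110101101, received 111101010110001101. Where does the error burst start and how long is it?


XOR: 000000000000100000

Burst at position 12, length 1


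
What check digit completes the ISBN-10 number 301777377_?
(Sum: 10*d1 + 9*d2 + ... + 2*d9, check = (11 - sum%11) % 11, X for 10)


Weighted sum: 211
211 mod 11 = 2

Check digit: 9


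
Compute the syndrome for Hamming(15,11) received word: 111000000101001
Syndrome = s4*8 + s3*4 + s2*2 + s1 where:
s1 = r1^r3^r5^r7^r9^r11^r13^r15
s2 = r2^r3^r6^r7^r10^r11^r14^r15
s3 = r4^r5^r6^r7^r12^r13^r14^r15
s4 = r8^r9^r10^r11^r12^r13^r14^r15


s1=1, s2=0, s3=0, s4=1

Syndrome = 9 (error at position 9)


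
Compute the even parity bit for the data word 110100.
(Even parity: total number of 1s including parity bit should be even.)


Number of 1s in data: 3
Parity bit: 1

1


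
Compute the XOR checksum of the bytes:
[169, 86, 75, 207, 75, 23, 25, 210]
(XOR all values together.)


XOR chain: 169 ^ 86 ^ 75 ^ 207 ^ 75 ^ 23 ^ 25 ^ 210 = 236

236


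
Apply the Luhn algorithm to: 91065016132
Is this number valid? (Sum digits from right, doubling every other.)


Luhn sum = 32
32 mod 10 = 2

Invalid (Luhn sum mod 10 = 2)


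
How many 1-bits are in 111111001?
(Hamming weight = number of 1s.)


Counting 1s in 111111001

7


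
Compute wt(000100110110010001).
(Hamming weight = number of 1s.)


Counting 1s in 000100110110010001

7


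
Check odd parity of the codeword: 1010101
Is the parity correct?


Number of 1s: 4

No, parity error (4 ones)


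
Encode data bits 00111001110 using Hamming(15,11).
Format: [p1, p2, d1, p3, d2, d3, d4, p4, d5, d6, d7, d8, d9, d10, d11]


Parity bits: p1=1, p2=1, p3=1, p4=0

110101101001110


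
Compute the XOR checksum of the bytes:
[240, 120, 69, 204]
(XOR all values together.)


XOR chain: 240 ^ 120 ^ 69 ^ 204 = 1

1


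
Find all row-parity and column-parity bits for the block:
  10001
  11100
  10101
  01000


Row parities: 0111
Column parities: 10000

Row P: 0111, Col P: 10000, Corner: 1


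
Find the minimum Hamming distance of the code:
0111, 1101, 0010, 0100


Comparing all pairs, minimum distance: 2
Can detect 1 errors, correct 0 errors

2


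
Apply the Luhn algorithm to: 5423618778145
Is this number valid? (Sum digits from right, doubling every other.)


Luhn sum = 70
70 mod 10 = 0

Valid (Luhn sum mod 10 = 0)


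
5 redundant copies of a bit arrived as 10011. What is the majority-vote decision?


Ones: 3 out of 5
Threshold: 3

1 (3/5 voted 1)


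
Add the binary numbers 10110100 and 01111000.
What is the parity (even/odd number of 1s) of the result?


10110100 = 180
01111000 = 120
Sum = 300 = 100101100
1s count = 4

even parity (4 ones in 100101100)


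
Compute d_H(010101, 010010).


XOR: 000111
Count of 1s: 3

3


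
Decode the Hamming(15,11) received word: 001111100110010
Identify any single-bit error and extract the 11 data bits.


Syndrome = 12: error at position 12

Data: 11110111010 (corrected bit 12)


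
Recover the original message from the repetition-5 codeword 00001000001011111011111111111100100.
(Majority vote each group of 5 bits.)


Groups: 00001, 00000, 10111, 11011, 11111, 11111, 00100
Majority votes: 0011110

0011110


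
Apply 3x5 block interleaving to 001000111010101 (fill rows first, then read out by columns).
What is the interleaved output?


Matrix:
  00100
  01110
  10101
Read columns: 001010111010001

001010111010001


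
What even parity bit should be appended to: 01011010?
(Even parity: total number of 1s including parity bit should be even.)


Number of 1s in data: 4
Parity bit: 0

0


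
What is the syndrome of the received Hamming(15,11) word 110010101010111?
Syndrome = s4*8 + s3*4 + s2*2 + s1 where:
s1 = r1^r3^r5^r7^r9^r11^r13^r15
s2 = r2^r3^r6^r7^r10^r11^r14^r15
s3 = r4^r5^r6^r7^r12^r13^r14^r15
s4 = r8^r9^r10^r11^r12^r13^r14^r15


s1=1, s2=1, s3=1, s4=1

Syndrome = 15 (error at position 15)


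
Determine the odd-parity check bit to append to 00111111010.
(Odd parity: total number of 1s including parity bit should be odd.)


Number of 1s in data: 7
Parity bit: 0

0


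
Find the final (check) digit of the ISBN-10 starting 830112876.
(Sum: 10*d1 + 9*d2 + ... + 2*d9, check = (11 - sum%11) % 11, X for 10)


Weighted sum: 195
195 mod 11 = 8

Check digit: 3


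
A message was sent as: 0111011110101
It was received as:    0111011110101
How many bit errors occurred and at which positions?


XOR: 0000000000000

0 errors (received matches sent)


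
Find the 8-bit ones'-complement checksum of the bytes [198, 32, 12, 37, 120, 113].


Sum = 512 mod 256 = 0
Complement = 255

255


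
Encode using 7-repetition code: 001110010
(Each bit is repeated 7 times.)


Each bit -> 7 copies

000000000000001111111111111111111110000000000000011111110000000


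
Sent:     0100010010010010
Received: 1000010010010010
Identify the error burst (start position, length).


XOR: 1100000000000000

Burst at position 0, length 2


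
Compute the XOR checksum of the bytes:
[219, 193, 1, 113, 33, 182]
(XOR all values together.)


XOR chain: 219 ^ 193 ^ 1 ^ 113 ^ 33 ^ 182 = 253

253


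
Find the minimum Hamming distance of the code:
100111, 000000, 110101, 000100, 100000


Comparing all pairs, minimum distance: 1
Can detect 0 errors, correct 0 errors

1


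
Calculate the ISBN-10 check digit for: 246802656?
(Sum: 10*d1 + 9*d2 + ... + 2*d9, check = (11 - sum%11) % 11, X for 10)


Weighted sum: 221
221 mod 11 = 1

Check digit: X


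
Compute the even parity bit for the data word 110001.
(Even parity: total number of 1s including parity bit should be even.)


Number of 1s in data: 3
Parity bit: 1

1


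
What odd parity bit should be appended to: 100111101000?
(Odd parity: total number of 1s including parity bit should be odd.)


Number of 1s in data: 6
Parity bit: 1

1


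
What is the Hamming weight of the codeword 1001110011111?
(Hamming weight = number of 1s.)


Counting 1s in 1001110011111

9


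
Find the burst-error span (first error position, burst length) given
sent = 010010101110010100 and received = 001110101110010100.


XOR: 011100000000000000

Burst at position 1, length 3


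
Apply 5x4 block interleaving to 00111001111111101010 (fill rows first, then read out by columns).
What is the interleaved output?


Matrix:
  0011
  1001
  1111
  1110
  1010
Read columns: 01111001101011111100

01111001101011111100


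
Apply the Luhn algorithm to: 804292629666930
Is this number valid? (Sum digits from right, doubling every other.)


Luhn sum = 75
75 mod 10 = 5

Invalid (Luhn sum mod 10 = 5)


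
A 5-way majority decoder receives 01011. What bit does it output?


Ones: 3 out of 5
Threshold: 3

1 (3/5 voted 1)


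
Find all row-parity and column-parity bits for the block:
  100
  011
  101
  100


Row parities: 1001
Column parities: 110

Row P: 1001, Col P: 110, Corner: 0


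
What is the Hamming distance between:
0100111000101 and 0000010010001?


XOR: 0100101010100
Count of 1s: 5

5


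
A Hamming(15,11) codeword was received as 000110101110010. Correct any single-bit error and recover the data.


Syndrome = 0: no error detected

Data: 01011110010 (no errors)


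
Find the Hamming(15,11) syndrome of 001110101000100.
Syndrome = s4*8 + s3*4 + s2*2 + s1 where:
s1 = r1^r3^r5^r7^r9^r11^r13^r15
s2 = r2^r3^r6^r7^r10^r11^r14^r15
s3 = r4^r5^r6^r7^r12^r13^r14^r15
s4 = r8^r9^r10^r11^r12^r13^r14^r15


s1=1, s2=0, s3=0, s4=0

Syndrome = 1 (error at position 1)


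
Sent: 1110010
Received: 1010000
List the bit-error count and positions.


XOR: 0100010

2 error(s) at position(s): 1, 5


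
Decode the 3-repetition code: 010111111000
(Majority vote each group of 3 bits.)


Groups: 010, 111, 111, 000
Majority votes: 0110

0110


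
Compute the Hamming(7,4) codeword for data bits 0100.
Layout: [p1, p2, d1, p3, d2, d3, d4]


Parity bits: p1=1, p2=0, p3=1

1001100


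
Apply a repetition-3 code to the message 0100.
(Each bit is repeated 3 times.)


Each bit -> 3 copies

000111000000


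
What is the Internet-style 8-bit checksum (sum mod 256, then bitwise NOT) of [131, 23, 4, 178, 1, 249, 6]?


Sum = 592 mod 256 = 80
Complement = 175

175


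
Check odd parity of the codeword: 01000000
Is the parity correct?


Number of 1s: 1

Yes, parity is correct (1 ones)


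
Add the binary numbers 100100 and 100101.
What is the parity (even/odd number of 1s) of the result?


100100 = 36
100101 = 37
Sum = 73 = 1001001
1s count = 3

odd parity (3 ones in 1001001)


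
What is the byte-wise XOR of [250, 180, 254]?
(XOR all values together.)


XOR chain: 250 ^ 180 ^ 254 = 176

176


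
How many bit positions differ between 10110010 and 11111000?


XOR: 01001010
Count of 1s: 3

3


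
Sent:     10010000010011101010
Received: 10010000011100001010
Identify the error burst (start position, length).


XOR: 00000000001111100000

Burst at position 10, length 5


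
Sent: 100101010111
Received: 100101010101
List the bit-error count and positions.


XOR: 000000000010

1 error(s) at position(s): 10


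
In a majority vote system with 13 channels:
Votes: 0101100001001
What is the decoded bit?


Ones: 5 out of 13
Threshold: 7

0 (5/13 voted 1)


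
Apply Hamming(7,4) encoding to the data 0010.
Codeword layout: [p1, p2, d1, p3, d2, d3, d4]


Parity bits: p1=0, p2=1, p3=1

0101010


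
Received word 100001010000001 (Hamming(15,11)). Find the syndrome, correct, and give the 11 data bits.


Syndrome = 0: no error detected

Data: 00100000001 (no errors)


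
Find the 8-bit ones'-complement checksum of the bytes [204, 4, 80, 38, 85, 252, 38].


Sum = 701 mod 256 = 189
Complement = 66

66


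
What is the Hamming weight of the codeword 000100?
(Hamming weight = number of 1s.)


Counting 1s in 000100

1


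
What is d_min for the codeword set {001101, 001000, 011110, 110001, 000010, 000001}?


Comparing all pairs, minimum distance: 2
Can detect 1 errors, correct 0 errors

2


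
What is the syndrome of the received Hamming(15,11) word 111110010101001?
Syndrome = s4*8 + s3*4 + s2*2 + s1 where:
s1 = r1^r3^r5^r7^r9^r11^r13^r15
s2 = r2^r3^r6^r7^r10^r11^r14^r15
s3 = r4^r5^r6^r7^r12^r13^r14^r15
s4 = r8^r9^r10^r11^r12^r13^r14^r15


s1=0, s2=0, s3=0, s4=0

Syndrome = 0 (no error)


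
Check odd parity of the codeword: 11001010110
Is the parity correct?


Number of 1s: 6

No, parity error (6 ones)


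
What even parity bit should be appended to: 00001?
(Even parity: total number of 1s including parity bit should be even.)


Number of 1s in data: 1
Parity bit: 1

1


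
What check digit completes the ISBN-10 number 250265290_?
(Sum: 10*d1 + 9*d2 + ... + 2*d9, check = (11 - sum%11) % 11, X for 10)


Weighted sum: 175
175 mod 11 = 10

Check digit: 1


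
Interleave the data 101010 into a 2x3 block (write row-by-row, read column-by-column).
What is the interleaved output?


Matrix:
  101
  010
Read columns: 100110

100110


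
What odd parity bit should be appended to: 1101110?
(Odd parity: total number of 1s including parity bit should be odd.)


Number of 1s in data: 5
Parity bit: 0

0


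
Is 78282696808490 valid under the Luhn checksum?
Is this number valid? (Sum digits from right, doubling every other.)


Luhn sum = 77
77 mod 10 = 7

Invalid (Luhn sum mod 10 = 7)


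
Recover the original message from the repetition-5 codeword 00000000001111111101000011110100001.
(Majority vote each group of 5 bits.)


Groups: 00000, 00000, 11111, 11101, 00001, 11101, 00001
Majority votes: 0011010

0011010


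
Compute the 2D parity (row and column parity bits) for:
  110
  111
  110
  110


Row parities: 0100
Column parities: 001

Row P: 0100, Col P: 001, Corner: 1


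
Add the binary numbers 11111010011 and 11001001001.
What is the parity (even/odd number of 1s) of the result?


11111010011 = 2003
11001001001 = 1609
Sum = 3612 = 111000011100
1s count = 6

even parity (6 ones in 111000011100)


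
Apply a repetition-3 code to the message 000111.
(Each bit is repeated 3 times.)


Each bit -> 3 copies

000000000111111111


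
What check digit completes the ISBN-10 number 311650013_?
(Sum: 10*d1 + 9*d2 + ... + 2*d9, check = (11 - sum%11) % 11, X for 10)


Weighted sum: 128
128 mod 11 = 7

Check digit: 4


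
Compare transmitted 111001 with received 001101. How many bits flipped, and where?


XOR: 110100

3 error(s) at position(s): 0, 1, 3


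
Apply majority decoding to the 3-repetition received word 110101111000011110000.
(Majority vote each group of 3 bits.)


Groups: 110, 101, 111, 000, 011, 110, 000
Majority votes: 1110110

1110110


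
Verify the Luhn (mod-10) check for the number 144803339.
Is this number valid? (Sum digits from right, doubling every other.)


Luhn sum = 44
44 mod 10 = 4

Invalid (Luhn sum mod 10 = 4)


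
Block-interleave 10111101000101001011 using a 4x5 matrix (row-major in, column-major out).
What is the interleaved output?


Matrix:
  10111
  10100
  01010
  01011
Read columns: 11000011110010111001

11000011110010111001


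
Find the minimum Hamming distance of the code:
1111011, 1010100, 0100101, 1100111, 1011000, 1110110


Comparing all pairs, minimum distance: 2
Can detect 1 errors, correct 0 errors

2


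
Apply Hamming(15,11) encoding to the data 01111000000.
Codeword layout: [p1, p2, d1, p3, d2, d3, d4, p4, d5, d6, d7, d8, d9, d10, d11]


Parity bits: p1=1, p2=0, p3=1, p4=1

100111111000000


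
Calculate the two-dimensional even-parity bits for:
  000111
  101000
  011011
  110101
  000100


Row parities: 10001
Column parities: 000101

Row P: 10001, Col P: 000101, Corner: 0


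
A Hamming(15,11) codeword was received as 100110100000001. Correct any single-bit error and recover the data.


Syndrome = 8: error at position 8

Data: 01010000001 (corrected bit 8)


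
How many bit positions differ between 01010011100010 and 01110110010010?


XOR: 00100101110000
Count of 1s: 5

5


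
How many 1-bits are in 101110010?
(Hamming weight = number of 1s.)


Counting 1s in 101110010

5


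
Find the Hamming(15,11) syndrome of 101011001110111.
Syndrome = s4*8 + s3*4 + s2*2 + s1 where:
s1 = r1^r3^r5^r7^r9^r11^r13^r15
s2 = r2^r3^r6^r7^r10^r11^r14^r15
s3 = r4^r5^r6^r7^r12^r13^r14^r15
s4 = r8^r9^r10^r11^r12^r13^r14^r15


s1=1, s2=0, s3=1, s4=0

Syndrome = 5 (error at position 5)


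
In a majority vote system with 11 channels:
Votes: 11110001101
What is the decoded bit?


Ones: 7 out of 11
Threshold: 6

1 (7/11 voted 1)


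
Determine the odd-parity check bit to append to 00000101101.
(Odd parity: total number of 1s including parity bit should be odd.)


Number of 1s in data: 4
Parity bit: 1

1


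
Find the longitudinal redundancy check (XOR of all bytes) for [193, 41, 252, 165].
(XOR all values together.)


XOR chain: 193 ^ 41 ^ 252 ^ 165 = 177

177


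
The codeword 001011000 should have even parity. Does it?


Number of 1s: 3

No, parity error (3 ones)


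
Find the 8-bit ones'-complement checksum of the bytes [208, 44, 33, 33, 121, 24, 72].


Sum = 535 mod 256 = 23
Complement = 232

232


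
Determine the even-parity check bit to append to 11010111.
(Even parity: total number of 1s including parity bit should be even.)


Number of 1s in data: 6
Parity bit: 0

0


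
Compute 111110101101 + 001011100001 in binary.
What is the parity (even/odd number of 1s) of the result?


111110101101 = 4013
001011100001 = 737
Sum = 4750 = 1001010001110
1s count = 6

even parity (6 ones in 1001010001110)


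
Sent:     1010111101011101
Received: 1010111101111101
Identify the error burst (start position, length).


XOR: 0000000000100000

Burst at position 10, length 1


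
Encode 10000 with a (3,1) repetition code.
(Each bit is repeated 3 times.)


Each bit -> 3 copies

111000000000000


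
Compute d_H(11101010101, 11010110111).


XOR: 00111100010
Count of 1s: 5

5


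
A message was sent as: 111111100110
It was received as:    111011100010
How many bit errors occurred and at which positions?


XOR: 000100000100

2 error(s) at position(s): 3, 9


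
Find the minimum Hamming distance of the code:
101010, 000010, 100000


Comparing all pairs, minimum distance: 2
Can detect 1 errors, correct 0 errors

2


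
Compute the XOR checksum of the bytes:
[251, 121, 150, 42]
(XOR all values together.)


XOR chain: 251 ^ 121 ^ 150 ^ 42 = 62

62


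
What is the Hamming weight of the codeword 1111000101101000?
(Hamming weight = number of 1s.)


Counting 1s in 1111000101101000

8


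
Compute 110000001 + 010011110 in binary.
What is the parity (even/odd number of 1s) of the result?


110000001 = 385
010011110 = 158
Sum = 543 = 1000011111
1s count = 6

even parity (6 ones in 1000011111)


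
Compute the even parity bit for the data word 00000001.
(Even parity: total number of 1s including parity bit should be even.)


Number of 1s in data: 1
Parity bit: 1

1


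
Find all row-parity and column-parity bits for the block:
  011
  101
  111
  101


Row parities: 0010
Column parities: 100

Row P: 0010, Col P: 100, Corner: 1


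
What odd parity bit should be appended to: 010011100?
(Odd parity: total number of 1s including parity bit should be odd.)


Number of 1s in data: 4
Parity bit: 1

1


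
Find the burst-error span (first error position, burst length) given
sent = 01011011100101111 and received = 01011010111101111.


XOR: 00000001011000000

Burst at position 7, length 4


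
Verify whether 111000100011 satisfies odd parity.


Number of 1s: 6

No, parity error (6 ones)


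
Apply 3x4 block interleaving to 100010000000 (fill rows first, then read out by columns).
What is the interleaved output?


Matrix:
  1000
  1000
  0000
Read columns: 110000000000

110000000000


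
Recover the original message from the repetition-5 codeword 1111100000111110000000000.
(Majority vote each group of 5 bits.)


Groups: 11111, 00000, 11111, 00000, 00000
Majority votes: 10100

10100


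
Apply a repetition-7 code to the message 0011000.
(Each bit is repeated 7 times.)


Each bit -> 7 copies

0000000000000011111111111111000000000000000000000


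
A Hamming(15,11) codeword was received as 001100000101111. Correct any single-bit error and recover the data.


Syndrome = 13: error at position 13

Data: 10000101011 (corrected bit 13)


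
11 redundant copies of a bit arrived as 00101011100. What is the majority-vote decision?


Ones: 5 out of 11
Threshold: 6

0 (5/11 voted 1)


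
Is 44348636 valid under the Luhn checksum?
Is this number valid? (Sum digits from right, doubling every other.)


Luhn sum = 47
47 mod 10 = 7

Invalid (Luhn sum mod 10 = 7)


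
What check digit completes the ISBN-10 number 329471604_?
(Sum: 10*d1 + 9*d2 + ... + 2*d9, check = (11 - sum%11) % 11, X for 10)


Weighted sum: 227
227 mod 11 = 7

Check digit: 4


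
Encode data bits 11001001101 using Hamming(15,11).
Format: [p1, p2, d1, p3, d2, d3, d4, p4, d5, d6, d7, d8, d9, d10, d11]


Parity bits: p1=1, p2=0, p3=0, p4=0

101010001001101


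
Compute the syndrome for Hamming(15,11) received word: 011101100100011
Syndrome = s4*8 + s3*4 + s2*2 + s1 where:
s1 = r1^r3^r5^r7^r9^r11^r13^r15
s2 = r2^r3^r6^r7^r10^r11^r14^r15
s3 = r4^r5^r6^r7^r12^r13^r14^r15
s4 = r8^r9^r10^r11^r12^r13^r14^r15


s1=1, s2=1, s3=1, s4=1

Syndrome = 15 (error at position 15)


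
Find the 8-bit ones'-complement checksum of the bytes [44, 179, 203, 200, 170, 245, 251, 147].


Sum = 1439 mod 256 = 159
Complement = 96

96


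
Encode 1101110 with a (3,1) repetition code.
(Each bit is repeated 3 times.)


Each bit -> 3 copies

111111000111111111000


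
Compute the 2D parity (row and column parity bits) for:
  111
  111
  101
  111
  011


Row parities: 11010
Column parities: 001

Row P: 11010, Col P: 001, Corner: 1


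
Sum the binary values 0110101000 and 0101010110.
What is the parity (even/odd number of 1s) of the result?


0110101000 = 424
0101010110 = 342
Sum = 766 = 1011111110
1s count = 8

even parity (8 ones in 1011111110)


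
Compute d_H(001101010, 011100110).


XOR: 010001100
Count of 1s: 3

3


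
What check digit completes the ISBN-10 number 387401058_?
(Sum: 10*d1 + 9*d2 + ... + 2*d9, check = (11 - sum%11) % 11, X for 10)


Weighted sum: 222
222 mod 11 = 2

Check digit: 9


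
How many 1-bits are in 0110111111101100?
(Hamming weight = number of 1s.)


Counting 1s in 0110111111101100

11


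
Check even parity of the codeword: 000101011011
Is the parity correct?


Number of 1s: 6

Yes, parity is correct (6 ones)


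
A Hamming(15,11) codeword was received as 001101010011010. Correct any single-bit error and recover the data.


Syndrome = 0: no error detected

Data: 10100011010 (no errors)


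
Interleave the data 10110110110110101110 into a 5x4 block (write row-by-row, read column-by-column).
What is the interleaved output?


Matrix:
  1011
  0110
  1101
  1010
  1110
Read columns: 10111011011101110100

10111011011101110100


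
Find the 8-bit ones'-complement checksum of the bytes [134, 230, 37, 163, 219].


Sum = 783 mod 256 = 15
Complement = 240

240


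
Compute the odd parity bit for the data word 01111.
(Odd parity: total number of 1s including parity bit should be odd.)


Number of 1s in data: 4
Parity bit: 1

1


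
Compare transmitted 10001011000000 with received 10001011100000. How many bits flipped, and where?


XOR: 00000000100000

1 error(s) at position(s): 8


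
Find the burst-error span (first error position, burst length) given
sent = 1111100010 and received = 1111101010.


XOR: 0000001000

Burst at position 6, length 1


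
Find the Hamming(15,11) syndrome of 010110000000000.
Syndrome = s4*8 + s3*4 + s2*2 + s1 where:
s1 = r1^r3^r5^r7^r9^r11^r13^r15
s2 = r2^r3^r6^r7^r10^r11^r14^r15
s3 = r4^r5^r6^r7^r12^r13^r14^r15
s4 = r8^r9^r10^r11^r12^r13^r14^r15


s1=1, s2=1, s3=0, s4=0

Syndrome = 3 (error at position 3)


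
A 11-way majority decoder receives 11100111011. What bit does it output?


Ones: 8 out of 11
Threshold: 6

1 (8/11 voted 1)


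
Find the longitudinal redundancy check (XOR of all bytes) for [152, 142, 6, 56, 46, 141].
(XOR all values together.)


XOR chain: 152 ^ 142 ^ 6 ^ 56 ^ 46 ^ 141 = 139

139


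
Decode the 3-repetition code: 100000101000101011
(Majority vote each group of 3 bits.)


Groups: 100, 000, 101, 000, 101, 011
Majority votes: 001011

001011


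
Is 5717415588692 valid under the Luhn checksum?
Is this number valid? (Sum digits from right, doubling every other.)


Luhn sum = 60
60 mod 10 = 0

Valid (Luhn sum mod 10 = 0)


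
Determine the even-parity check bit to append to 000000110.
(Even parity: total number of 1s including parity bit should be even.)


Number of 1s in data: 2
Parity bit: 0

0


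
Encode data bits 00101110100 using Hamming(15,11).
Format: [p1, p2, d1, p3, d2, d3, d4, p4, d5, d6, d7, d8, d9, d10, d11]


Parity bits: p1=1, p2=1, p3=0, p4=0

110001001110100


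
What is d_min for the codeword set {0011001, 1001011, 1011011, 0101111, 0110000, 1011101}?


Comparing all pairs, minimum distance: 1
Can detect 0 errors, correct 0 errors

1


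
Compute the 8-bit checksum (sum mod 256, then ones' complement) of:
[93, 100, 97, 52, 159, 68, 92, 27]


Sum = 688 mod 256 = 176
Complement = 79

79


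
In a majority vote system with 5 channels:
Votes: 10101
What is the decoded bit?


Ones: 3 out of 5
Threshold: 3

1 (3/5 voted 1)


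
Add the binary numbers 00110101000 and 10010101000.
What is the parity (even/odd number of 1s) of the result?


00110101000 = 424
10010101000 = 1192
Sum = 1616 = 11001010000
1s count = 4

even parity (4 ones in 11001010000)


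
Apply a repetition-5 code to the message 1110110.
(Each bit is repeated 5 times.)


Each bit -> 5 copies

11111111111111100000111111111100000


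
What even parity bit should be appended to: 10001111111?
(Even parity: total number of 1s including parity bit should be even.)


Number of 1s in data: 8
Parity bit: 0

0


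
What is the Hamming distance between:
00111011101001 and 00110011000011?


XOR: 00001000101010
Count of 1s: 4

4


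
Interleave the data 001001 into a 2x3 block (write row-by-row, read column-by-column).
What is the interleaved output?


Matrix:
  001
  001
Read columns: 000011

000011


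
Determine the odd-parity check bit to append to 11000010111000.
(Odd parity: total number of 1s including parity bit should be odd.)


Number of 1s in data: 6
Parity bit: 1

1


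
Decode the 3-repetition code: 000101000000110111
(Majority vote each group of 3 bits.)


Groups: 000, 101, 000, 000, 110, 111
Majority votes: 010011

010011


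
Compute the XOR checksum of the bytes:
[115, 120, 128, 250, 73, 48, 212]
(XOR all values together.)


XOR chain: 115 ^ 120 ^ 128 ^ 250 ^ 73 ^ 48 ^ 212 = 220

220


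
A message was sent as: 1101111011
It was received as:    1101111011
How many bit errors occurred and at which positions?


XOR: 0000000000

0 errors (received matches sent)


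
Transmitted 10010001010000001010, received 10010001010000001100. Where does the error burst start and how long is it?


XOR: 00000000000000000110

Burst at position 17, length 2


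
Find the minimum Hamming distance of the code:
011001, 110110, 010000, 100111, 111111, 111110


Comparing all pairs, minimum distance: 1
Can detect 0 errors, correct 0 errors

1


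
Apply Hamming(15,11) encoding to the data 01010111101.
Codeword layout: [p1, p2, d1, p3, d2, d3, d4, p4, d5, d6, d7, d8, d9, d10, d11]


Parity bits: p1=1, p2=0, p3=1, p4=1

100110110111101


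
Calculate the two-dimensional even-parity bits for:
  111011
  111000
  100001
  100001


Row parities: 1100
Column parities: 000011

Row P: 1100, Col P: 000011, Corner: 0


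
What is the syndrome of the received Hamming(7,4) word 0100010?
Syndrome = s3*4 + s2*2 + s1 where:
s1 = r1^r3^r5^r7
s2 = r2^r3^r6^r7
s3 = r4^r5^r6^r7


s1=0, s2=0, s3=1

Syndrome = 4 (error at position 4)


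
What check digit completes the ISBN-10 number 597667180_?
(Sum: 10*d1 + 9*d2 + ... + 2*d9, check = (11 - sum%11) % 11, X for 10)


Weighted sum: 328
328 mod 11 = 9

Check digit: 2


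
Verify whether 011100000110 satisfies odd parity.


Number of 1s: 5

Yes, parity is correct (5 ones)


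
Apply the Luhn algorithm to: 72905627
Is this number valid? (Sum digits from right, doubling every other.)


Luhn sum = 34
34 mod 10 = 4

Invalid (Luhn sum mod 10 = 4)


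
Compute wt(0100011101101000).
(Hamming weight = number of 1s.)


Counting 1s in 0100011101101000

7


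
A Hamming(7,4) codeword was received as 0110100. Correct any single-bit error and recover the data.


Syndrome = 4: error at position 4

Data: 1100 (corrected bit 4)


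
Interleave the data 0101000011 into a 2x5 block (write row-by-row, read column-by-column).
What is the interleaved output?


Matrix:
  01010
  00011
Read columns: 0010001101

0010001101


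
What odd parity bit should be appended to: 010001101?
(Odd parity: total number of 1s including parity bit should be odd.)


Number of 1s in data: 4
Parity bit: 1

1


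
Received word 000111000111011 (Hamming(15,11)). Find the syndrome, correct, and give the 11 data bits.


Syndrome = 11: error at position 11

Data: 01100101011 (corrected bit 11)


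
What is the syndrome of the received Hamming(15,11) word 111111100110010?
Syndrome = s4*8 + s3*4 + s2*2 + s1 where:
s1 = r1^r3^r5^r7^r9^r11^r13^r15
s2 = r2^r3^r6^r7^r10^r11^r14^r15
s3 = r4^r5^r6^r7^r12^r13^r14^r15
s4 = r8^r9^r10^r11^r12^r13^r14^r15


s1=1, s2=1, s3=1, s4=1

Syndrome = 15 (error at position 15)


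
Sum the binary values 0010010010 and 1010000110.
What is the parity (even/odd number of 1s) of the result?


0010010010 = 146
1010000110 = 646
Sum = 792 = 1100011000
1s count = 4

even parity (4 ones in 1100011000)


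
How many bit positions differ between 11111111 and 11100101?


XOR: 00011010
Count of 1s: 3

3


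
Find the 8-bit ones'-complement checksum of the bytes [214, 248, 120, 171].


Sum = 753 mod 256 = 241
Complement = 14

14


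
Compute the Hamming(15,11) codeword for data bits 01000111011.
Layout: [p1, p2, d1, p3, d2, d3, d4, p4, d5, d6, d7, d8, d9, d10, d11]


Parity bits: p1=1, p2=0, p3=0, p4=1

100010010111011


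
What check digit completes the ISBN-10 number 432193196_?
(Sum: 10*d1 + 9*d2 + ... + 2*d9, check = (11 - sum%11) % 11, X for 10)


Weighted sum: 202
202 mod 11 = 4

Check digit: 7


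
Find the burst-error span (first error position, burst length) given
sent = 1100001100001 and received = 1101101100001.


XOR: 0001100000000

Burst at position 3, length 2


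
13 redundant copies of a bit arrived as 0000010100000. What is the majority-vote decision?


Ones: 2 out of 13
Threshold: 7

0 (2/13 voted 1)


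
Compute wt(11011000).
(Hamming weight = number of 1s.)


Counting 1s in 11011000

4


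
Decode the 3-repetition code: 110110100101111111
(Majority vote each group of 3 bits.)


Groups: 110, 110, 100, 101, 111, 111
Majority votes: 110111

110111


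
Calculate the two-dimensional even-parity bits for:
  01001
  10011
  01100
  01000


Row parities: 0101
Column parities: 11110

Row P: 0101, Col P: 11110, Corner: 0


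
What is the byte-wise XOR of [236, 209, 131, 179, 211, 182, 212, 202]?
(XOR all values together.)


XOR chain: 236 ^ 209 ^ 131 ^ 179 ^ 211 ^ 182 ^ 212 ^ 202 = 118

118


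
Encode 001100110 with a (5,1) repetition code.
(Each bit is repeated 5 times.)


Each bit -> 5 copies

000000000011111111110000000000111111111100000


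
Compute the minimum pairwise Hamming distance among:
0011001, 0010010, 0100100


Comparing all pairs, minimum distance: 3
Can detect 2 errors, correct 1 errors

3


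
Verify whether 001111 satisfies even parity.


Number of 1s: 4

Yes, parity is correct (4 ones)


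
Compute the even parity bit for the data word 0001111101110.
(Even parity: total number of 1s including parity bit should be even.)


Number of 1s in data: 8
Parity bit: 0

0
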